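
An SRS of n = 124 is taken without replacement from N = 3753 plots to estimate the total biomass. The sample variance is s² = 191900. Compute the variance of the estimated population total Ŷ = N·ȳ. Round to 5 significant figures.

2.1077 × 10^10

Var(Ŷ) = N²·Var(ȳ) = N²·(1 − n/N)·s²/n.
f = 124/3753 = 0.03304023; Var(ȳ) = 0.96695977·191900/124 = 1496.4482.
Var(Ŷ) = 3753² · 1496.4482 = 2.1077486 × 10^10.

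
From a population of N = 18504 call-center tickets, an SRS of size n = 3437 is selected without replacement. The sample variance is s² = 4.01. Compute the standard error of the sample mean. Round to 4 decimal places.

0.0308

Under SRS without replacement, Var(ȳ) = (1 − f)·s²/n with f = n/N = 3437/18504 = 0.18574362.
Var(ȳ) = (1 − 0.18574362)·4.01/3437 = 0.81425638·0.0011667152 = 9.5000526 × 10^-4.
SE(ȳ) = √(9.5000526 × 10^-4) = 0.0308.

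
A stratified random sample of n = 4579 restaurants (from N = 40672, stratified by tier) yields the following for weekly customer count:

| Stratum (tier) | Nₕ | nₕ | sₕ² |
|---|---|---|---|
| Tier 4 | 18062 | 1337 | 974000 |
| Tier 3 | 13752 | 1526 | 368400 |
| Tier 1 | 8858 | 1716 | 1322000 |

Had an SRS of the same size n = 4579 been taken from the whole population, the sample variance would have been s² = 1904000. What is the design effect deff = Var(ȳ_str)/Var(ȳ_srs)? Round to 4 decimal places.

Var(ȳ_str) = Σ Wₕ²(1−fₕ)sₕ²/nₕ with Wₕ = Nₕ/40672:
  Tier 4: (18062/40672)²·(1−1337/18062)·974000/1337 = 133.03578
  Tier 3: (13752/40672)²·(1−1526/13752)·368400/1526 = 24.537159
  Tier 1: (8858/40672)²·(1−1716/8858)·1322000/1716 = 29.463113
  → Var(ȳ_str) = 187.03605.
Var(ȳ_srs) = (1 − 4579/40672)·1904000/4579 = 368.99778.
deff = 187.03605 / 368.99778 = 0.5069.

0.5069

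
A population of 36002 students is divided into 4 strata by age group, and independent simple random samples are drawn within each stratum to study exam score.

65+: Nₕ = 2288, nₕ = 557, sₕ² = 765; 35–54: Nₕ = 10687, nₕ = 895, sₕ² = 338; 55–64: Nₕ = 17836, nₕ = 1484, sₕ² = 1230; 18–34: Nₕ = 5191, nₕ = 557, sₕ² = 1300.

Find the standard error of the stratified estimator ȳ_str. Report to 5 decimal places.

Var(ȳ_str) = Σₕ Wₕ²(1 − fₕ)sₕ²/nₕ with Wₕ = Nₕ/N, N = 36002.
65+: Wₕ = 0.06355202; term = 0.06355202²·(1 − 0.24344406)·765/557 = 0.0041966821.
35–54: Wₕ = 0.29684462; term = 0.29684462²·(1 − 0.08374661)·338/895 = 0.030490716.
55–64: Wₕ = 0.49541692; term = 0.49541692²·(1 − 0.08320251)·1230/1484 = 0.1865032.
18–34: Wₕ = 0.14418643; term = 0.14418643²·(1 − 0.10730110)·1300/557 = 0.043315363.
Sum = 0.26450596.
SE = √(0.26450596) = 0.51430.

0.51430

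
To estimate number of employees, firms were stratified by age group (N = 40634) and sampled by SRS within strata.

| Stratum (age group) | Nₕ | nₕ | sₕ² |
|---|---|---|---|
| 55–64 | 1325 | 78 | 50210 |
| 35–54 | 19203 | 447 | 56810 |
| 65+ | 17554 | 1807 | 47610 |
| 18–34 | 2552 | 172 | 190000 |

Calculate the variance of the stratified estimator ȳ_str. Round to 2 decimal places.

Var(ȳ_str) = Σₕ Wₕ²(1 − fₕ)sₕ²/nₕ with Wₕ = Nₕ/N, N = 40634.
55–64: Wₕ = 0.03260816; term = 0.03260816²·(1 − 0.05886792)·50210/78 = 0.64416748.
35–54: Wₕ = 0.47258454; term = 0.47258454²·(1 − 0.02327761)·56810/447 = 27.723459.
65+: Wₕ = 0.43200276; term = 0.43200276²·(1 − 0.10293950)·47610/1807 = 4.410977.
18–34: Wₕ = 0.06280455; term = 0.06280455²·(1 − 0.06739812)·190000/172 = 4.0635315.
Sum = 36.842135.

36.84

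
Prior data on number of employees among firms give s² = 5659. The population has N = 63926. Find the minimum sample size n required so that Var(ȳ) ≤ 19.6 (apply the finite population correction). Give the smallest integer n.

Without fpc, n₀ = s²/D = 5659/19.6 = 288.7245.
With fpc, (1 − n/N)·s²/n ≤ D requires n ≥ n₀/(1 + n₀/N) = 288.7245/(1 + 288.7245/63926) = 287.4263.
Rounding up, n = 288.

288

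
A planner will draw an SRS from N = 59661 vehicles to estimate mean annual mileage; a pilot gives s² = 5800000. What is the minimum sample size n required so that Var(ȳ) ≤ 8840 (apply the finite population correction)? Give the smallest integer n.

649

Without fpc, n₀ = s²/D = 5800000/8840 = 656.1086.
With fpc, (1 − n/N)·s²/n ≤ D requires n ≥ n₀/(1 + n₀/N) = 656.1086/(1 + 656.1086/59661) = 648.9717.
Rounding up, n = 649.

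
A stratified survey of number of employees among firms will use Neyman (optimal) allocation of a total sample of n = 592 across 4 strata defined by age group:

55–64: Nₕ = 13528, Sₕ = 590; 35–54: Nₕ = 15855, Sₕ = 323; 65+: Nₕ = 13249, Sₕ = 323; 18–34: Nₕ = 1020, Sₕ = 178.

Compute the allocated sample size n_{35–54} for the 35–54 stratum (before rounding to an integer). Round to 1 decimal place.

172.6

Neyman allocation: nₕ = n·NₕSₕ / Σⱼ NⱼSⱼ.
Σ NⱼSⱼ = 13528·590 + 15855·323 + 13249·323 + 1020·178 = 1.7563672 × 10^7.
n_{35–54} = 592·15855·323 / (1.7563672 × 10^7) = 172.6.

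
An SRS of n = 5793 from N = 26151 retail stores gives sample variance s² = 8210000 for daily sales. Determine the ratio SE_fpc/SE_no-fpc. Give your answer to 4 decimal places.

0.8823

f = n/N = 5793/26151 = 0.22152117.
SE_no-fpc = √(s²/n) = 37.646085; SE_fpc = √((1−f)s²/n) = 33.215685.
Ratio = √(1−f) = 0.88231448.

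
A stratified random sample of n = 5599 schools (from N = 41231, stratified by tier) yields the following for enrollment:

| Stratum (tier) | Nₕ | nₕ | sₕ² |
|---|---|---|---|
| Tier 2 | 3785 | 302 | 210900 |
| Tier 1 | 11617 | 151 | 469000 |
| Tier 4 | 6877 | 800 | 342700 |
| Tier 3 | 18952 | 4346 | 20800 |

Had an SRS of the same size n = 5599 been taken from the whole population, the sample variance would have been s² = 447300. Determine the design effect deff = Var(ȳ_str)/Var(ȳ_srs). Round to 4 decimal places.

3.7672

Var(ȳ_str) = Σ Wₕ²(1−fₕ)sₕ²/nₕ with Wₕ = Nₕ/41231:
  Tier 2: (3785/41231)²·(1−302/3785)·210900/302 = 5.4155337
  Tier 1: (11617/41231)²·(1−151/11617)·469000/151 = 243.36274
  Tier 4: (6877/41231)²·(1−800/6877)·342700/800 = 10.530879
  Tier 3: (18952/41231)²·(1−4346/18952)·20800/4346 = 0.77931354
  → Var(ȳ_str) = 260.08847.
Var(ȳ_srs) = (1 − 5599/41231)·447300/5599 = 69.040633.
deff = 260.08847 / 69.040633 = 3.7672.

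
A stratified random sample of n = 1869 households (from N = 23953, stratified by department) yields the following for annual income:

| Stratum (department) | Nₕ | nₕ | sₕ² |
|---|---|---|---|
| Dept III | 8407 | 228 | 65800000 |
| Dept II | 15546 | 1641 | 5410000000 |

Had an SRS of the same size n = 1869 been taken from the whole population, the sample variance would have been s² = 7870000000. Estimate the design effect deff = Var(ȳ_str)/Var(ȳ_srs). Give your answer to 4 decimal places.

0.3289

Var(ȳ_str) = Σ Wₕ²(1−fₕ)sₕ²/nₕ with Wₕ = Nₕ/23953:
  Dept III: (8407/23953)²·(1−228/8407)·65800000/228 = 34586.966
  Dept II: (15546/23953)²·(1−1641/15546)·5410000000/1641 = 1.2421056 × 10^6
  → Var(ȳ_str) = 1.2766926 × 10^6.
Var(ȳ_srs) = (1 − 1869/23953)·7870000000/1869 = 3.8822478 × 10^6.
deff = (1.2766926 × 10^6) / (3.8822478 × 10^6) = 0.3289.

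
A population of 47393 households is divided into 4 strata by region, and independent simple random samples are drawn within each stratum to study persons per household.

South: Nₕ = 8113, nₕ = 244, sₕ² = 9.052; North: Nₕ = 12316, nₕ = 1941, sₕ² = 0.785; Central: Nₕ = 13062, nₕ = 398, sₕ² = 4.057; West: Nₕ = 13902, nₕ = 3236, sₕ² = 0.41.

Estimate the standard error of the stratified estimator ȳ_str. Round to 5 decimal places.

Var(ȳ_str) = Σₕ Wₕ²(1 − fₕ)sₕ²/nₕ with Wₕ = Nₕ/N, N = 47393.
South: Wₕ = 0.17118562; term = 0.17118562²·(1 − 0.03007519)·9.052/244 = 0.0010544533.
North: Wₕ = 0.25986960; term = 0.25986960²·(1 − 0.15759987)·0.785/1941 = 2.3007716 × 10^-5.
Central: Wₕ = 0.27561032; term = 0.27561032²·(1 − 0.03047007)·4.057/398 = 7.5071331 × 10^-4.
West: Wₕ = 0.29333446; term = 0.29333446²·(1 − 0.23277226)·0.41/3236 = 8.3642269 × 10^-6.
Sum = 0.0018365386.
SE = √(0.0018365386) = 0.04285.

0.04285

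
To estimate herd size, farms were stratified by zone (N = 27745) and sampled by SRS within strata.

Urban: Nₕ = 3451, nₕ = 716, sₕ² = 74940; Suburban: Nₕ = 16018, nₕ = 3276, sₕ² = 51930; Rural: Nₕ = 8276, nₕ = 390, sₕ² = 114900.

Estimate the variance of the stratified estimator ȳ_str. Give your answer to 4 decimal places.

Var(ȳ_str) = Σₕ Wₕ²(1 − fₕ)sₕ²/nₕ with Wₕ = Nₕ/N, N = 27745.
Urban: Wₕ = 0.12438277; term = 0.12438277²·(1 − 0.20747609)·74940/716 = 1.2833157.
Suburban: Wₕ = 0.57732925; term = 0.57732925²·(1 − 0.20451992)·51930/3276 = 4.2029175.
Rural: Wₕ = 0.29828798; term = 0.29828798²·(1 − 0.04712421)·114900/390 = 24.97832.
Sum = 30.464553.

30.4646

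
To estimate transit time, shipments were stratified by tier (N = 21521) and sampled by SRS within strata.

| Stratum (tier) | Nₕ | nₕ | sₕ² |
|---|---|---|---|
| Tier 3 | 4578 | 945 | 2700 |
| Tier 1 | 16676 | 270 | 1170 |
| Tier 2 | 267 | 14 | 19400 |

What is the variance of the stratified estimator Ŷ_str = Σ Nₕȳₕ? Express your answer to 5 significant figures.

1.3267 × 10^9

Var(Ŷ_str) = Σₕ Nₕ²(1 − fₕ)sₕ²/nₕ.
Tier 3: 4578²·(1 − 945/4578)·2700/945 = 4.751964 × 10^7.
Tier 1: 16676²·(1 − 270/16676)·1170/270 = 1.1855413 × 10^9.
Tier 2: 267²·(1 − 14/267)·19400/14 = 9.3606386 × 10^7.
Sum = 1.3266673 × 10^9.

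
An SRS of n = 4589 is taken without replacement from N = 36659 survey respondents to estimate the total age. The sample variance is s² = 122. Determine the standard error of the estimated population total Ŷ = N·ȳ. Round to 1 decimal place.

Var(Ŷ) = N²·Var(ȳ) = N²·(1 − n/N)·s²/n.
f = 4589/36659 = 0.12518072; Var(ȳ) = 0.87481928·122/4589 = 0.023257344.
Var(Ŷ) = 36659² · 0.023257344 = 3.1255133 × 10^7.
SE(Ŷ) = √(3.1255133 × 10^7) = 5590.6.

5590.6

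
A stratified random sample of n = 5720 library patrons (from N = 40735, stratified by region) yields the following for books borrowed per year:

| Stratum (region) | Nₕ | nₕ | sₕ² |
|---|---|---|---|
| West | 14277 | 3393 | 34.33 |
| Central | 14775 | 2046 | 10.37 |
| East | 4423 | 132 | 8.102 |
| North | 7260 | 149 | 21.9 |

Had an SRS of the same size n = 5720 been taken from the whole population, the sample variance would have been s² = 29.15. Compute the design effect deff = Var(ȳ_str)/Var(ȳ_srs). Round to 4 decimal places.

1.5516

Var(ȳ_str) = Σ Wₕ²(1−fₕ)sₕ²/nₕ with Wₕ = Nₕ/40735:
  West: (14277/40735)²·(1−3393/14277)·34.33/3393 = 9.4750169 × 10^-4
  Central: (14775/40735)²·(1−2046/14775)·10.37/2046 = 5.7445956 × 10^-4
  East: (4423/40735)²·(1−132/4423)·8.102/132 = 7.0203428 × 10^-4
  North: (7260/40735)²·(1−149/7260)·21.9/149 = 0.0045728789
  → Var(ȳ_str) = 0.0067968744.
Var(ȳ_srs) = (1 − 5720/40735)·29.15/5720 = 0.004380553.
deff = 0.0067968744 / 0.004380553 = 1.5516.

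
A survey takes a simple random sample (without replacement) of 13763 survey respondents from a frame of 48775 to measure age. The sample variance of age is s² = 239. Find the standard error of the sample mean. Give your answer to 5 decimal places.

Under SRS without replacement, Var(ȳ) = (1 − f)·s²/n with f = n/N = 13763/48775 = 0.28217324.
Var(ȳ) = (1 − 0.28217324)·239/13763 = 0.71782676·0.0173654 = 0.012465349.
SE(ȳ) = √(0.012465349) = 0.11165.

0.11165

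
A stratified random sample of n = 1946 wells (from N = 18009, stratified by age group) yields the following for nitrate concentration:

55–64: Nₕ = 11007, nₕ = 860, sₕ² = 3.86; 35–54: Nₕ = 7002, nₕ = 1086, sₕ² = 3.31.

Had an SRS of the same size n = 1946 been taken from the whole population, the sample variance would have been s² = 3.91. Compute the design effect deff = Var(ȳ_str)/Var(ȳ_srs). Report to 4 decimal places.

Var(ȳ_str) = Σ Wₕ²(1−fₕ)sₕ²/nₕ with Wₕ = Nₕ/18009:
  55–64: (11007/18009)²·(1−860/11007)·3.86/860 = 0.0015456682
  35–54: (7002/18009)²·(1−1086/7002)·3.31/1086 = 3.8928641 × 10^-4
  → Var(ȳ_str) = 0.0019349546.
Var(ȳ_srs) = (1 − 1946/18009)·3.91/1946 = 0.0017921361.
deff = 0.0019349546 / 0.0017921361 = 1.0797.

1.0797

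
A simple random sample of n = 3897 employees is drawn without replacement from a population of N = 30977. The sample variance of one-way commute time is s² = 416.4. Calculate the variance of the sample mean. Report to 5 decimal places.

0.09341

Under SRS without replacement, Var(ȳ) = (1 − f)·s²/n with f = n/N = 3897/30977 = 0.12580302.
Var(ȳ) = (1 − 0.12580302)·416.4/3897 = 0.87419698·0.10685142 = 0.093409193.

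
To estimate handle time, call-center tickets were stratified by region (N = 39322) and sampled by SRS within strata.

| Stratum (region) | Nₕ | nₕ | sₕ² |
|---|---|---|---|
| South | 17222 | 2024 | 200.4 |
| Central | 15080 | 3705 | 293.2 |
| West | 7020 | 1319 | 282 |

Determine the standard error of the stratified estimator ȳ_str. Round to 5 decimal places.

Var(ȳ_str) = Σₕ Wₕ²(1 − fₕ)sₕ²/nₕ with Wₕ = Nₕ/N, N = 39322.
South: Wₕ = 0.43797365; term = 0.43797365²·(1 − 0.11752410)·200.4/2024 = 0.016760464.
Central: Wₕ = 0.38350033; term = 0.38350033²·(1 − 0.24568966)·293.2/3705 = 0.0087792477.
West: Wₕ = 0.17852602; term = 0.17852602²·(1 − 0.18789174)·282/1319 = 0.0055337721.
Sum = 0.031073484.
SE = √(0.031073484) = 0.17628.

0.17628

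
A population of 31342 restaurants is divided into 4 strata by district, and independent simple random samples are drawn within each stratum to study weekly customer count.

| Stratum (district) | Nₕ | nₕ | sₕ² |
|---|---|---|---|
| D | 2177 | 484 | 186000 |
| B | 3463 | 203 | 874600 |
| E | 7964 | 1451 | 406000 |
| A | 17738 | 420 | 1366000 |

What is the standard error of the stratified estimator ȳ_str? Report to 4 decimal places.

Var(ȳ_str) = Σₕ Wₕ²(1 − fₕ)sₕ²/nₕ with Wₕ = Nₕ/N, N = 31342.
D: Wₕ = 0.06945951; term = 0.06945951²·(1 − 0.22232430)·186000/484 = 1.4418815.
B: Wₕ = 0.11049072; term = 0.11049072²·(1 − 0.05861969)·874600/203 = 49.51424.
E: Wₕ = 0.25409993; term = 0.25409993²·(1 − 0.18219488)·406000/1451 = 14.774661.
A: Wₕ = 0.56594984; term = 0.56594984²·(1 − 0.02367798)·1366000/420 = 1017.0689.
Sum = 1082.7997.
SE = √(1082.7997) = 32.9059.

32.9059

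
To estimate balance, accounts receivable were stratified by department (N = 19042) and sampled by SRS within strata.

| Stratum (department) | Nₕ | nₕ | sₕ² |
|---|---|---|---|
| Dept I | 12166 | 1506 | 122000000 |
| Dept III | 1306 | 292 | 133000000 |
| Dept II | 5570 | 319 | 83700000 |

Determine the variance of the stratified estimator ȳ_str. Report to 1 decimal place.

51802.4

Var(ȳ_str) = Σₕ Wₕ²(1 − fₕ)sₕ²/nₕ with Wₕ = Nₕ/N, N = 19042.
Dept I: Wₕ = 0.63890348; term = 0.63890348²·(1 − 0.12378760)·122000000/1506 = 28974.42.
Dept III: Wₕ = 0.06858523; term = 0.06858523²·(1 − 0.22358346)·133000000/292 = 1663.5076.
Dept II: Wₕ = 0.29251129; term = 0.29251129²·(1 − 0.05727110)·83700000/319 = 21164.444.
Sum = 51802.372.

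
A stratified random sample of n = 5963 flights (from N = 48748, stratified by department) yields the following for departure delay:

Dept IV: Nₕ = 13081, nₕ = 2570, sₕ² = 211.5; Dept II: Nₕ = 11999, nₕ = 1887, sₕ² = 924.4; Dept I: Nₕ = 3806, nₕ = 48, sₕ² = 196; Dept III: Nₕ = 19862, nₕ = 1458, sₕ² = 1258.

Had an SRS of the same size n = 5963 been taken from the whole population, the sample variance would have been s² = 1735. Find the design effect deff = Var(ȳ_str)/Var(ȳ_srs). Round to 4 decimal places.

Var(ȳ_str) = Σ Wₕ²(1−fₕ)sₕ²/nₕ with Wₕ = Nₕ/48748:
  Dept IV: (13081/48748)²·(1−2570/13081)·211.5/2570 = 0.004761553
  Dept II: (11999/48748)²·(1−1887/11999)·924.4/1887 = 0.025012468
  Dept I: (3806/48748)²·(1−48/3806)·196/48 = 0.024576882
  Dept III: (19862/48748)²·(1−1458/19862)·1258/1458 = 0.13272255
  → Var(ȳ_str) = 0.18707345.
Var(ȳ_srs) = (1 − 5963/48748)·1735/5963 = 0.25536972.
deff = 0.18707345 / 0.25536972 = 0.7326.

0.7326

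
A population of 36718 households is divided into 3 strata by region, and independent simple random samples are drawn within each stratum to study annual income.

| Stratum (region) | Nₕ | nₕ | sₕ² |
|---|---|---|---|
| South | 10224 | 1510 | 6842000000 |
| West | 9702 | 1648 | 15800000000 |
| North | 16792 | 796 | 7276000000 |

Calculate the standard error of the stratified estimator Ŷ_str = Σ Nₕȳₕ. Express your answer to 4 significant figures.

6.007 × 10^7

Var(Ŷ_str) = Σₕ Nₕ²(1 − fₕ)sₕ²/nₕ.
South: 10224²·(1 − 1510/10224)·6842000000/1510 = 4.0368677 × 10^14.
West: 9702²·(1 − 1648/9702)·15800000000/1648 = 7.4915688 × 10^14.
North: 16792²·(1 − 796/16792)·7276000000/796 = 2.4552371 × 10^15.
Sum = 3.6080808 × 10^15.
SE = √(3.6080808 × 10^15) = 6.007 × 10^7.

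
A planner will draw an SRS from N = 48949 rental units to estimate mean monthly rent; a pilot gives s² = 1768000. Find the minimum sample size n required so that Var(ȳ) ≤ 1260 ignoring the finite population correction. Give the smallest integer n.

1404

Without fpc, n₀ = s²/D = 1768000/1260 = 1403.1746.
Rounding up, n = 1404.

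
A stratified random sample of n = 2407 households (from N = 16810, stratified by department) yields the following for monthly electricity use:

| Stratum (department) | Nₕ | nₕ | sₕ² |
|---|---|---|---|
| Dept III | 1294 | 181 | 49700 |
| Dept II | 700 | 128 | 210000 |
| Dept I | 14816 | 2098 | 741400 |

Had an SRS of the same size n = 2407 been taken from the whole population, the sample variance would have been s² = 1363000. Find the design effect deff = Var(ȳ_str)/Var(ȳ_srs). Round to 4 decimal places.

0.4934

Var(ȳ_str) = Σ Wₕ²(1−fₕ)sₕ²/nₕ with Wₕ = Nₕ/16810:
  Dept III: (1294/16810)²·(1−181/1294)·49700/181 = 1.3994965
  Dept II: (700/16810)²·(1−128/700)·210000/128 = 2.3247056
  Dept I: (14816/16810)²·(1−2098/14816)·741400/2098 = 235.64675
  → Var(ȳ_str) = 239.37095.
Var(ȳ_srs) = (1 − 2407/16810)·1363000/2407 = 485.18237.
deff = 239.37095 / 485.18237 = 0.4934.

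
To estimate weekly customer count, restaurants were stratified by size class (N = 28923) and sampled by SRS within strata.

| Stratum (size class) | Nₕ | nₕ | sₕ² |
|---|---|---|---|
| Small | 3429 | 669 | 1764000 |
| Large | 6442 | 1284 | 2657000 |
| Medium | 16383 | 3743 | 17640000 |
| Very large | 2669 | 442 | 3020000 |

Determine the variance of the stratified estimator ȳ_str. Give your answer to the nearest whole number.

Var(ȳ_str) = Σₕ Wₕ²(1 − fₕ)sₕ²/nₕ with Wₕ = Nₕ/N, N = 28923.
Small: Wₕ = 0.11855617; term = 0.11855617²·(1 − 0.19510061)·1764000/669 = 29.830625.
Large: Wₕ = 0.22272932; term = 0.22272932²·(1 − 0.19931698)·2657000/1284 = 82.19434.
Medium: Wₕ = 0.56643502; term = 0.56643502²·(1 − 0.22846853)·17640000/3743 = 1166.6285.
Very large: Wₕ = 0.09227950; term = 0.09227950²·(1 − 0.16560510)·3020000/442 = 48.547491.
Sum = 1327.201.

1327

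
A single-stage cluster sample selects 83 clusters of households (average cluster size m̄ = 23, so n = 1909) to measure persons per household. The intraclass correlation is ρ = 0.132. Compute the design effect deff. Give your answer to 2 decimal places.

3.90

deff = 1 + (23 − 1)·0.132 = 1 + 2.904 = 3.904.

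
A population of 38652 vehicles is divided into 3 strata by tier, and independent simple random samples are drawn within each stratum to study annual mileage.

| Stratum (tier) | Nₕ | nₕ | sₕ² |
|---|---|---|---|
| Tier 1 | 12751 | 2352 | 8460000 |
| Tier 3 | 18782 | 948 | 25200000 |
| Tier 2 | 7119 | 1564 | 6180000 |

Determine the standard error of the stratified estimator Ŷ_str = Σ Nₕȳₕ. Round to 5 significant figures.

Var(Ŷ_str) = Σₕ Nₕ²(1 − fₕ)sₕ²/nₕ.
Tier 1: 12751²·(1 − 2352/12751)·8460000/2352 = 4.7694563 × 10^11.
Tier 3: 18782²·(1 − 948/18782)·25200000/948 = 8.9039518 × 10^12.
Tier 2: 7119²·(1 − 1564/7119)·6180000/1564 = 1.5626251 × 10^11.
Sum = 9.5371599 × 10^12.
SE = √(9.5371599 × 10^12) = 3.0882 × 10^6.

3.0882 × 10^6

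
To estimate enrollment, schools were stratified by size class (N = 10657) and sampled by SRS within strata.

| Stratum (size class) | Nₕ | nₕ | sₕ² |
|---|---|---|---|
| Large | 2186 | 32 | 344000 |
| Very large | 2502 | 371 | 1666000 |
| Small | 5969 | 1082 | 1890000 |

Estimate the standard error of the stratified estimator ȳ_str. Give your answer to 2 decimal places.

33.24

Var(ȳ_str) = Σₕ Wₕ²(1 − fₕ)sₕ²/nₕ with Wₕ = Nₕ/N, N = 10657.
Large: Wₕ = 0.20512339; term = 0.20512339²·(1 − 0.01463861)·344000/32 = 445.69154.
Very large: Wₕ = 0.23477527; term = 0.23477527²·(1 − 0.14828137)·1666000/371 = 210.8152.
Small: Wₕ = 0.56010134; term = 0.56010134²·(1 − 0.18126989)·1890000/1082 = 448.65089.
Sum = 1105.1576.
SE = √(1105.1576) = 33.24.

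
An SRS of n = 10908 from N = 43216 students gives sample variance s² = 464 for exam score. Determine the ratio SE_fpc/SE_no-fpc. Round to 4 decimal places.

0.8646

f = n/N = 10908/43216 = 0.25240652.
SE_no-fpc = √(s²/n) = 0.20624642; SE_fpc = √((1−f)s²/n) = 0.17832785.
Ratio = √(1−f) = 0.86463488.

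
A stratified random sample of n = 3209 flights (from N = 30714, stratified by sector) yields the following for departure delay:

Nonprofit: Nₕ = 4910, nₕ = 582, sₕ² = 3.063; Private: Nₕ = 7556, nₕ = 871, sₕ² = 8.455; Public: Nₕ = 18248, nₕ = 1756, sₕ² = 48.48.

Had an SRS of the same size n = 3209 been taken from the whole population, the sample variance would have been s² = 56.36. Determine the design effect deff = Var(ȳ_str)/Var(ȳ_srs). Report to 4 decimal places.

Var(ȳ_str) = Σ Wₕ²(1−fₕ)sₕ²/nₕ with Wₕ = Nₕ/30714:
  Nonprofit: (4910/30714)²·(1−582/4910)·3.063/582 = 1.1855503 × 10^-4
  Private: (7556/30714)²·(1−871/7556)·8.455/871 = 5.197758 × 10^-4
  Public: (18248/30714)²·(1−1756/18248)·48.48/1756 = 0.0088075261
  → Var(ȳ_str) = 0.0094458569.
Var(ȳ_srs) = (1 − 3209/30714)·56.36/3209 = 0.01572811.
deff = 0.0094458569 / 0.01572811 = 0.6006.

0.6006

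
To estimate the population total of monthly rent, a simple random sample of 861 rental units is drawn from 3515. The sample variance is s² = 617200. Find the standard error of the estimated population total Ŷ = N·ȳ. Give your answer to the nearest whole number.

81776

Var(Ŷ) = N²·Var(ȳ) = N²·(1 − n/N)·s²/n.
f = 861/3515 = 0.24495021; Var(ȳ) = 0.75504979·617200/861 = 541.25056.
Var(Ŷ) = 3515² · 541.25056 = 6.6872725 × 10^9.
SE(Ŷ) = √(6.6872725 × 10^9) = 81776.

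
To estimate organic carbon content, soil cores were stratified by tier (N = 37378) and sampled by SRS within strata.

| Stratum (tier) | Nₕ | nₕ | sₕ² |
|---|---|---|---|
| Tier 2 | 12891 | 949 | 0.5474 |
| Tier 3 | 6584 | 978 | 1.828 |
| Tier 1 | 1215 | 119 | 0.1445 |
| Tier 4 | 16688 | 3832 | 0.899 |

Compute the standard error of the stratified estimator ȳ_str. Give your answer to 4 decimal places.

0.0123

Var(ȳ_str) = Σₕ Wₕ²(1 − fₕ)sₕ²/nₕ with Wₕ = Nₕ/N, N = 37378.
Tier 2: Wₕ = 0.34488202; term = 0.34488202²·(1 − 0.07361725)·0.5474/949 = 6.3557987 × 10^-5.
Tier 3: Wₕ = 0.17614640; term = 0.17614640²·(1 − 0.14854192)·1.828/978 = 4.9379664 × 10^-5.
Tier 1: Wₕ = 0.03250575; term = 0.03250575²·(1 − 0.09794239)·0.1445/119 = 1.157379 × 10^-6.
Tier 4: Wₕ = 0.44646584; term = 0.44646584²·(1 − 0.22962608)·0.899/3832 = 3.6025683 × 10^-5.
Sum = 1.5012071 × 10^-4.
SE = √(1.5012071 × 10^-4) = 0.0123.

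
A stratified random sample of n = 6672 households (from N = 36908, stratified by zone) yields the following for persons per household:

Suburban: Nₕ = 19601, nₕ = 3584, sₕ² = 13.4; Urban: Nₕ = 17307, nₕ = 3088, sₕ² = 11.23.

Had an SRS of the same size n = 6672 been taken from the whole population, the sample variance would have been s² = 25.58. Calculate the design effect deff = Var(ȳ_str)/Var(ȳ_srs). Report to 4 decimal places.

0.4835

Var(ȳ_str) = Σ Wₕ²(1−fₕ)sₕ²/nₕ with Wₕ = Nₕ/36908:
  Suburban: (19601/36908)²·(1−3584/19601)·13.4/3584 = 8.6169818 × 10^-4
  Urban: (17307/36908)²·(1−3088/17307)·11.23/3088 = 6.5698021 × 10^-4
  → Var(ȳ_str) = 0.0015186784.
Var(ȳ_srs) = (1 − 6672/36908)·25.58/6672 = 0.0031408582.
deff = 0.0015186784 / 0.0031408582 = 0.4835.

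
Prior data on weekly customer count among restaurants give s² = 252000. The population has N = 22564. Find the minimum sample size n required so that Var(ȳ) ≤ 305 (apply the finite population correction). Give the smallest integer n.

Without fpc, n₀ = s²/D = 252000/305 = 826.2295.
With fpc, (1 − n/N)·s²/n ≤ D requires n ≥ n₀/(1 + n₀/N) = 826.2295/(1 + 826.2295/22564) = 797.0440.
Rounding up, n = 798.

798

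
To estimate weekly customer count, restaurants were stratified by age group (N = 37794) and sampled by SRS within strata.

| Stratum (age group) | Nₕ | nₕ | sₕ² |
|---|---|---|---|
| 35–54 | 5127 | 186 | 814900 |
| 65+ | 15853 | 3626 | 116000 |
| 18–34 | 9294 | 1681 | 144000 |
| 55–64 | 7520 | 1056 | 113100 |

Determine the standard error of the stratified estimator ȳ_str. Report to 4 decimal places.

9.4831

Var(ȳ_str) = Σₕ Wₕ²(1 − fₕ)sₕ²/nₕ with Wₕ = Nₕ/N, N = 37794.
35–54: Wₕ = 0.13565645; term = 0.13565645²·(1 − 0.03627853)·814900/186 = 77.700502.
65+: Wₕ = 0.41945812; term = 0.41945812²·(1 − 0.22872642)·116000/3626 = 4.3412605.
18–34: Wₕ = 0.24591205; term = 0.24591205²·(1 − 0.18086938)·144000/1681 = 4.2433373.
55–64: Wₕ = 0.19897338; term = 0.19897338²·(1 − 0.14042553)·113100/1056 = 3.644787.
Sum = 89.929887.
SE = √(89.929887) = 9.4831.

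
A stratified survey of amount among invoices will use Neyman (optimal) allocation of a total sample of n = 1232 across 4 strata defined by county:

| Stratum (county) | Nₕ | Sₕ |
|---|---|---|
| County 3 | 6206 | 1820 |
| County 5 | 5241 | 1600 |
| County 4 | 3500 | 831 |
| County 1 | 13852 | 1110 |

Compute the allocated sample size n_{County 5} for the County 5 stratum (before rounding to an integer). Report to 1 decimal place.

272.1

Neyman allocation: nₕ = n·NₕSₕ / Σⱼ NⱼSⱼ.
Σ NⱼSⱼ = 6206·1820 + 5241·1600 + 3500·831 + 13852·1110 = 3.796474 × 10^7.
n_{County 5} = 1232·5241·1600 / (3.796474 × 10^7) = 272.1.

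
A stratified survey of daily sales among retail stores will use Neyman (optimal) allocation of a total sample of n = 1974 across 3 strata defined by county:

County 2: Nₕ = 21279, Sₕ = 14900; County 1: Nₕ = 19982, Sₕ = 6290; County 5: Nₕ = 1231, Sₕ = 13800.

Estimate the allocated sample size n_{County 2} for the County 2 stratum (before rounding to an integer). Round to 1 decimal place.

Neyman allocation: nₕ = n·NₕSₕ / Σⱼ NⱼSⱼ.
Σ NⱼSⱼ = 21279·14900 + 19982·6290 + 1231·13800 = 4.5973168 × 10^8.
n_{County 2} = 1974·21279·14900 / (4.5973168 × 10^8) = 1361.4.

1361.4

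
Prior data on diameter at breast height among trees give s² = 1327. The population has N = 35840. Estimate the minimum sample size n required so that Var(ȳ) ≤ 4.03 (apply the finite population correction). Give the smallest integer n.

327

Without fpc, n₀ = s²/D = 1327/4.03 = 329.2804.
With fpc, (1 − n/N)·s²/n ≤ D requires n ≥ n₀/(1 + n₀/N) = 329.2804/(1 + 329.2804/35840) = 326.2827.
Rounding up, n = 327.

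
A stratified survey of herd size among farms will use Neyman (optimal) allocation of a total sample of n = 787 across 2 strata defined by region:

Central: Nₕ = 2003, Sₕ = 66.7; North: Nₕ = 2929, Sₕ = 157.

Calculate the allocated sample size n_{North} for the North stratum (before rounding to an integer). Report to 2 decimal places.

Neyman allocation: nₕ = n·NₕSₕ / Σⱼ NⱼSⱼ.
Σ NⱼSⱼ = 2003·66.7 + 2929·157 = 593453.1.
n_{North} = 787·2929·157 / 593453.1 = 609.83.

609.83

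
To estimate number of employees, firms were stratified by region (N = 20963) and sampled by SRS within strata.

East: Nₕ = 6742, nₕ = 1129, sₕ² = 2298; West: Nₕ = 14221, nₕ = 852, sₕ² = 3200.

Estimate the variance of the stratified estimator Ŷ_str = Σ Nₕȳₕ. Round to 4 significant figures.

Var(Ŷ_str) = Σₕ Nₕ²(1 − fₕ)sₕ²/nₕ.
East: 6742²·(1 − 1129/6742)·2298/1129 = 7.7026448 × 10^7.
West: 14221²·(1 − 852/14221)·3200/852 = 7.1406779 × 10^8.
Sum = 7.9109424 × 10^8.

7.911 × 10^8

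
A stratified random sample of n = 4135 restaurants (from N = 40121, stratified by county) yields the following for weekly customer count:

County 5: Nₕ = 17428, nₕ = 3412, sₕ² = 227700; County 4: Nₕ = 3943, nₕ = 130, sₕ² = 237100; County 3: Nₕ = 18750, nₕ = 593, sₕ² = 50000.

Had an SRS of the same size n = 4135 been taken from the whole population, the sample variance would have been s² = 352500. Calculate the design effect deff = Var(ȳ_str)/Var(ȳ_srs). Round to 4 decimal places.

Var(ȳ_str) = Σ Wₕ²(1−fₕ)sₕ²/nₕ with Wₕ = Nₕ/40121:
  County 5: (17428/40121)²·(1−3412/17428)·227700/3412 = 10.127031
  County 4: (3943/40121)²·(1−130/3943)·237100/130 = 17.034849
  County 3: (18750/40121)²·(1−593/18750)·50000/593 = 17.832703
  → Var(ȳ_str) = 44.994583.
Var(ȳ_srs) = (1 − 4135/40121)·352500/4135 = 76.461961.
deff = 44.994583 / 76.461961 = 0.5885.

0.5885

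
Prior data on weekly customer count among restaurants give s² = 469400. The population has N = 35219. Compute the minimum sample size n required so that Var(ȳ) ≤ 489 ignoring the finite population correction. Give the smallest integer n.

960

Without fpc, n₀ = s²/D = 469400/489 = 959.9182.
Rounding up, n = 960.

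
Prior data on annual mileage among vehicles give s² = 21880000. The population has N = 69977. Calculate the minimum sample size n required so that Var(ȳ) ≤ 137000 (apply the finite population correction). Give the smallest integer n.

Without fpc, n₀ = s²/D = 21880000/137000 = 159.7080.
With fpc, (1 − n/N)·s²/n ≤ D requires n ≥ n₀/(1 + n₀/N) = 159.7080/(1 + 159.7080/69977) = 159.3443.
Rounding up, n = 160.

160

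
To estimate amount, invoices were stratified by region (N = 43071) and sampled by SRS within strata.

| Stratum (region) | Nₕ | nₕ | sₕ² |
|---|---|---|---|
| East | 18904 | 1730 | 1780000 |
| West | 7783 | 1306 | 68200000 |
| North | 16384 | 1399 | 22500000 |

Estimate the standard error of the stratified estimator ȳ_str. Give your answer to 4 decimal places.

Var(ȳ_str) = Σₕ Wₕ²(1 − fₕ)sₕ²/nₕ with Wₕ = Nₕ/N, N = 43071.
East: Wₕ = 0.43890321; term = 0.43890321²·(1 − 0.09151502)·1780000/1730 = 180.06494.
West: Wₕ = 0.18070163; term = 0.18070163²·(1 − 0.16780162)·68200000/1306 = 1419.0321.
North: Wₕ = 0.38039516; term = 0.38039516²·(1 − 0.08538818)·22500000/1399 = 2128.4898.
Sum = 3727.5868.
SE = √(3727.5868) = 61.0540.

61.0540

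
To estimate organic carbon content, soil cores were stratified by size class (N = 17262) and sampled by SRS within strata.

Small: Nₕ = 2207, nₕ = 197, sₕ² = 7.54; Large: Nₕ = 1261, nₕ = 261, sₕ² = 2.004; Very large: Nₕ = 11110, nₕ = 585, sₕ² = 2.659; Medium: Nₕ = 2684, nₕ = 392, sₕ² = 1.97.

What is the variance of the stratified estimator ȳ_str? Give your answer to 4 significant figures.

Var(ȳ_str) = Σₕ Wₕ²(1 − fₕ)sₕ²/nₕ with Wₕ = Nₕ/N, N = 17262.
Small: Wₕ = 0.12785309; term = 0.12785309²·(1 − 0.08926144)·7.54/197 = 5.6979848 × 10^-4.
Large: Wₕ = 0.07305063; term = 0.07305063²·(1 − 0.20697859)·2.004/261 = 3.249302 × 10^-5.
Very large: Wₕ = 0.64361024; term = 0.64361024²·(1 − 0.05265527)·2.659/585 = 0.0017836778.
Medium: Wₕ = 0.15548604; term = 0.15548604²·(1 − 0.14605067)·1.97/392 = 1.0375166 × 10^-4.
Sum = 0.002489721.

0.002490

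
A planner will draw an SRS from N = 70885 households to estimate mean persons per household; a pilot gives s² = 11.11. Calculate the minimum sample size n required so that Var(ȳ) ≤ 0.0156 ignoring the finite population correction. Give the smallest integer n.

713

Without fpc, n₀ = s²/D = 11.11/0.0156 = 712.1795.
Rounding up, n = 713.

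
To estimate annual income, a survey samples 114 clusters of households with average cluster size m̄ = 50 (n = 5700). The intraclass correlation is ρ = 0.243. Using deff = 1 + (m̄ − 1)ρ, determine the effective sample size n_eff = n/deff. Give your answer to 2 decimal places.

441.62

deff = 1 + (50 − 1)·0.243 = 1 + 11.907 = 12.907.
n_eff = 5700 / 12.907 = 441.62.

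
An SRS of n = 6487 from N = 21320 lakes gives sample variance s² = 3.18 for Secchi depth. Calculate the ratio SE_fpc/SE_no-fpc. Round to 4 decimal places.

0.8341

f = n/N = 6487/21320 = 0.30426829.
SE_no-fpc = √(s²/n) = 0.022140713; SE_fpc = √((1−f)s²/n) = 0.018467687.
Ratio = √(1−f) = 0.83410533.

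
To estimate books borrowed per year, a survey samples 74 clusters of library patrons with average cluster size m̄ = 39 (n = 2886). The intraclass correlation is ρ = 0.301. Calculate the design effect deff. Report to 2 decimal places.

deff = 1 + (39 − 1)·0.301 = 1 + 11.438 = 12.438.

12.44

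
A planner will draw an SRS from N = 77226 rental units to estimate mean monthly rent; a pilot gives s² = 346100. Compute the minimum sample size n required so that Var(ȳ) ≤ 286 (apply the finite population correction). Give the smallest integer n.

1192

Without fpc, n₀ = s²/D = 346100/286 = 1210.1399.
With fpc, (1 − n/N)·s²/n ≤ D requires n ≥ n₀/(1 + n₀/N) = 1210.1399/(1 + 1210.1399/77226) = 1191.4694.
Rounding up, n = 1192.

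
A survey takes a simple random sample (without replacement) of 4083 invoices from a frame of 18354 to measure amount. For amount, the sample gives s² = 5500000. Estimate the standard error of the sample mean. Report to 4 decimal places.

Under SRS without replacement, Var(ȳ) = (1 − f)·s²/n with f = n/N = 4083/18354 = 0.22245832.
Var(ȳ) = (1 − 0.22245832)·5500000/4083 = 0.77754168·1347.0487 = 1047.3865.
SE(ȳ) = √(1047.3865) = 32.3634.

32.3634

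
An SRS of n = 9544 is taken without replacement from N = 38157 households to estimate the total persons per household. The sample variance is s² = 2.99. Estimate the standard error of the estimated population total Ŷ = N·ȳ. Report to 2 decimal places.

584.84

Var(Ŷ) = N²·Var(ȳ) = N²·(1 − n/N)·s²/n.
f = 9544/38157 = 0.25012449; Var(ȳ) = 0.74987551·2.99/9544 = 2.3492538 × 10^-4.
Var(Ŷ) = 38157² · (2.3492538 × 10^-4) = 342041.17.
SE(Ŷ) = √(342041.17) = 584.84.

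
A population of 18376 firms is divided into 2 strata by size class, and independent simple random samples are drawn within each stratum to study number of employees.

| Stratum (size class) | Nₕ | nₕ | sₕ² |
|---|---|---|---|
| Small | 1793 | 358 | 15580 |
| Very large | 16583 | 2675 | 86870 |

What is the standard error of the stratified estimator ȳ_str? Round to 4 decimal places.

Var(ȳ_str) = Σₕ Wₕ²(1 − fₕ)sₕ²/nₕ with Wₕ = Nₕ/N, N = 18376.
Small: Wₕ = 0.09757292; term = 0.09757292²·(1 − 0.19966537)·15580/358 = 0.3316001.
Very large: Wₕ = 0.90242708; term = 0.90242708²·(1 − 0.16130978)·86870/2675 = 22.180527.
Sum = 22.512127.
SE = √(22.512127) = 4.7447.

4.7447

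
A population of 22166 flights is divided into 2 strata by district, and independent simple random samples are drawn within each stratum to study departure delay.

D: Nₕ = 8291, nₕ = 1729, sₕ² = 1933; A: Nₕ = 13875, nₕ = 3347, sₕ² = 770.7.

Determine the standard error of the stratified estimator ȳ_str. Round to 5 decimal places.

Var(ȳ_str) = Σₕ Wₕ²(1 − fₕ)sₕ²/nₕ with Wₕ = Nₕ/N, N = 22166.
D: Wₕ = 0.37404132; term = 0.37404132²·(1 − 0.20853938)·1933/1729 = 0.12379564.
A: Wₕ = 0.62595868; term = 0.62595868²·(1 − 0.24122523)·770.7/3347 = 0.068459521.
Sum = 0.19225516.
SE = √(0.19225516) = 0.43847.

0.43847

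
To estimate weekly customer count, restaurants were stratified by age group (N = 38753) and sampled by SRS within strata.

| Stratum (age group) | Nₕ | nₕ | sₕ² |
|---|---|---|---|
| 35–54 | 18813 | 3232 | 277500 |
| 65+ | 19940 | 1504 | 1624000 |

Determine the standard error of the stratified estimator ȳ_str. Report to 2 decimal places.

Var(ȳ_str) = Σₕ Wₕ²(1 − fₕ)sₕ²/nₕ with Wₕ = Nₕ/N, N = 38753.
35–54: Wₕ = 0.48545919; term = 0.48545919²·(1 − 0.17179610)·277500/3232 = 16.75847.
65+: Wₕ = 0.51454081; term = 0.51454081²·(1 − 0.07542628)·1624000/1504 = 264.31352.
Sum = 281.07199.
SE = √(281.07199) = 16.77.

16.77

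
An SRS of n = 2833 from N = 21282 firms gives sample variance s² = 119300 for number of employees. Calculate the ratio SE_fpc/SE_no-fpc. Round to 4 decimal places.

0.9311

f = n/N = 2833/21282 = 0.13311719.
SE_no-fpc = √(s²/n) = 6.4892863; SE_fpc = √((1−f)s²/n) = 6.0419501.
Ratio = √(1−f) = 0.93106542.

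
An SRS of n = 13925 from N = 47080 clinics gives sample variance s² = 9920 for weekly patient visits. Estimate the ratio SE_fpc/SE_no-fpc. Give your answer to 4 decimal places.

f = n/N = 13925/47080 = 0.29577315.
SE_no-fpc = √(s²/n) = 0.84403068; SE_fpc = √((1−f)s²/n) = 0.70829557.
Ratio = √(1−f) = 0.83918225.

0.8392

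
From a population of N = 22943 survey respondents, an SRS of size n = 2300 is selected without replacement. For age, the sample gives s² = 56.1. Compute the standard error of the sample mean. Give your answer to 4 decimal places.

0.1481

Under SRS without replacement, Var(ȳ) = (1 − f)·s²/n with f = n/N = 2300/22943 = 0.10024844.
Var(ȳ) = (1 − 0.10024844)·56.1/2300 = 0.89975156·0.024391304 = 0.021946114.
SE(ȳ) = √(0.021946114) = 0.1481.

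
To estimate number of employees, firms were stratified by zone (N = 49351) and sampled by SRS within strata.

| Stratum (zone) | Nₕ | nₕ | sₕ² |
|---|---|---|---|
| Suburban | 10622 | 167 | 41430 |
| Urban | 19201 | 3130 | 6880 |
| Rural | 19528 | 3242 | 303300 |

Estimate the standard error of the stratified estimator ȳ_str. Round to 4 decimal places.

4.8792

Var(ȳ_str) = Σₕ Wₕ²(1 − fₕ)sₕ²/nₕ with Wₕ = Nₕ/N, N = 49351.
Suburban: Wₕ = 0.21523373; term = 0.21523373²·(1 − 0.01572209)·41430/167 = 11.311935.
Urban: Wₕ = 0.38907013; term = 0.38907013²·(1 − 0.16301234)·6880/3130 = 0.27849598.
Rural: Wₕ = 0.39569614; term = 0.39569614²·(1 − 0.16601803)·303300/3242 = 12.2163.
Sum = 23.806731.
SE = √(23.806731) = 4.8792.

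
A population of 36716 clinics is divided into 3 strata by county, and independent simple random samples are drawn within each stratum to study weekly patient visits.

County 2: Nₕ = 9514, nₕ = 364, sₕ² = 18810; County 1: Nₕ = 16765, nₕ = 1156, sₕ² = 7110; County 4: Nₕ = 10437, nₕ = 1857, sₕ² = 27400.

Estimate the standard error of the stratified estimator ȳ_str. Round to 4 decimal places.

Var(ȳ_str) = Σₕ Wₕ²(1 − fₕ)sₕ²/nₕ with Wₕ = Nₕ/N, N = 36716.
County 2: Wₕ = 0.25912409; term = 0.25912409²·(1 − 0.03825941)·18810/364 = 3.3370363.
County 1: Wₕ = 0.45661292; term = 0.45661292²·(1 − 0.06895318)·7110/1156 = 1.1939322.
County 4: Wₕ = 0.28426299; term = 0.28426299²·(1 − 0.17792469)·27400/1857 = 0.98014631.
Sum = 5.5111148.
SE = √(5.5111148) = 2.3476.

2.3476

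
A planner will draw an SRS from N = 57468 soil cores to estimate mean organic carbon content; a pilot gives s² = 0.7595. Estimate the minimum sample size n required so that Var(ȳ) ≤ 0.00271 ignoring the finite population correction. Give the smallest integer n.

Without fpc, n₀ = s²/D = 0.7595/0.00271 = 280.2583.
Rounding up, n = 281.

281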